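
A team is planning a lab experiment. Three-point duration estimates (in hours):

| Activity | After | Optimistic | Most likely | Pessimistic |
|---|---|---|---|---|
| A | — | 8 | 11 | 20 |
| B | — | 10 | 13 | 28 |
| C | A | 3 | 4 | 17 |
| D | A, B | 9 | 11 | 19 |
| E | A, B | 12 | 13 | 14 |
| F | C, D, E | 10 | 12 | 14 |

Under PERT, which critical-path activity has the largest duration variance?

te_A = (8 + 4·11 + 20)/6 = 72/6 = 12; σ²_A = ((20−8)/6)² = 4.000
te_B = (10 + 4·13 + 28)/6 = 90/6 = 15; σ²_B = ((28−10)/6)² = 9.000
te_C = (3 + 4·4 + 17)/6 = 36/6 = 6; σ²_C = ((17−3)/6)² = 5.444
te_D = (9 + 4·11 + 19)/6 = 72/6 = 12; σ²_D = ((19−9)/6)² = 2.778
te_E = (12 + 4·13 + 14)/6 = 78/6 = 13; σ²_E = ((14−12)/6)² = 0.111
te_F = (10 + 4·12 + 14)/6 = 72/6 = 12; σ²_F = ((14−10)/6)² = 0.444

Forward pass:
ES_A = 0; EF_A = 12
ES_B = 0; EF_B = 15
ES_C = 12; EF_C = 12+6 = 18
ES_D = max(EF_A=12, EF_B=15) = 15; EF_D = 15+12 = 27
ES_E = max(EF_A=12, EF_B=15) = 15; EF_E = 15+13 = 28
ES_F = max(EF_C=18, EF_D=27, EF_E=28) = 28; EF_F = 28+12 = 40
Expected project duration μ = 40 hours. Critical path: B → E → F.

Variances on critical path: σ²_B=9.000, σ²_E=0.111, σ²_F=0.444.
Largest is σ²_B = 9.000.

B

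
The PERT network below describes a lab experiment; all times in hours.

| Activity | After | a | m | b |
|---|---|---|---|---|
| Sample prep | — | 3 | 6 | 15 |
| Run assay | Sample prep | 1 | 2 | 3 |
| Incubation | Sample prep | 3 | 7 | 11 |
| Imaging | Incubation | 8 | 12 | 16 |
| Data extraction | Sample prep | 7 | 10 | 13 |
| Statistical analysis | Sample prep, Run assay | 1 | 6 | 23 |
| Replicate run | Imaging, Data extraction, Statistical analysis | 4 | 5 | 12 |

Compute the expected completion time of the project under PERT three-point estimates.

32 hours

te_Sample prep = (3 + 4·6 + 15)/6 = 42/6 = 7
te_Run assay = (1 + 4·2 + 3)/6 = 12/6 = 2
te_Incubation = (3 + 4·7 + 11)/6 = 42/6 = 7
te_Imaging = (8 + 4·12 + 16)/6 = 72/6 = 12
te_Data extraction = (7 + 4·10 + 13)/6 = 60/6 = 10
te_Statistical analysis = (1 + 4·6 + 23)/6 = 48/6 = 8
te_Replicate run = (4 + 4·5 + 12)/6 = 36/6 = 6

Forward pass:
ES_Sample prep = 0; EF_Sample prep = 7
ES_Run assay = 7; EF_Run assay = 7+2 = 9
ES_Incubation = 7; EF_Incubation = 7+7 = 14
ES_Imaging = 14; EF_Imaging = 14+12 = 26
ES_Data extraction = 7; EF_Data extraction = 7+10 = 17
ES_Statistical analysis = max(EF_Sample prep=7, EF_Run assay=9) = 9; EF_Statistical analysis = 9+8 = 17
ES_Replicate run = max(EF_Imaging=26, EF_Data extraction=17, EF_Statistical analysis=17) = 26; EF_Replicate run = 26+6 = 32
Expected project duration μ = 32 hours. Critical path: Sample prep → Incubation → Imaging → Replicate run.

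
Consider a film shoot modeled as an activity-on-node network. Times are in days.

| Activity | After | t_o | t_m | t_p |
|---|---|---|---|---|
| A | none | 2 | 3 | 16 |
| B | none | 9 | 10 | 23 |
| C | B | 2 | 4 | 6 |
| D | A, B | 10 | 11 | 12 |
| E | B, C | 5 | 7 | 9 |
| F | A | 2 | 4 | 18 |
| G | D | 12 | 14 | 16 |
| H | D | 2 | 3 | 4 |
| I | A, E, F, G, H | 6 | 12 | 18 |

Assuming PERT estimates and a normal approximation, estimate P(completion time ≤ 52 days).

0.829

te_A = (2 + 4·3 + 16)/6 = 30/6 = 5; σ²_A = ((16−2)/6)² = 5.444
te_B = (9 + 4·10 + 23)/6 = 72/6 = 12; σ²_B = ((23−9)/6)² = 5.444
te_C = (2 + 4·4 + 6)/6 = 24/6 = 4; σ²_C = ((6−2)/6)² = 0.444
te_D = (10 + 4·11 + 12)/6 = 66/6 = 11; σ²_D = ((12−10)/6)² = 0.111
te_E = (5 + 4·7 + 9)/6 = 42/6 = 7; σ²_E = ((9−5)/6)² = 0.444
te_F = (2 + 4·4 + 18)/6 = 36/6 = 6; σ²_F = ((18−2)/6)² = 7.111
te_G = (12 + 4·14 + 16)/6 = 84/6 = 14; σ²_G = ((16−12)/6)² = 0.444
te_H = (2 + 4·3 + 4)/6 = 18/6 = 3; σ²_H = ((4−2)/6)² = 0.111
te_I = (6 + 4·12 + 18)/6 = 72/6 = 12; σ²_I = ((18−6)/6)² = 4.000

Forward pass:
ES_A = 0; EF_A = 5
ES_B = 0; EF_B = 12
ES_C = 12; EF_C = 12+4 = 16
ES_D = max(EF_A=5, EF_B=12) = 12; EF_D = 12+11 = 23
ES_E = max(EF_B=12, EF_C=16) = 16; EF_E = 16+7 = 23
ES_F = 5; EF_F = 5+6 = 11
ES_G = 23; EF_G = 23+14 = 37
ES_H = 23; EF_H = 23+3 = 26
ES_I = max(EF_A=5, EF_E=23, EF_F=11, EF_G=37, EF_H=26) = 37; EF_I = 37+12 = 49
Expected project duration μ = 49 days. Critical path: B → D → G → I.

Variance along critical path = 5.444 + 0.111 + 0.444 + 4.000 = 10.000; σ = √10.000 = 3.162 days.
Z = (52 − 49) / 3.162 = 0.949
P(T ≤ 52) = Φ(0.949) ≈ 0.829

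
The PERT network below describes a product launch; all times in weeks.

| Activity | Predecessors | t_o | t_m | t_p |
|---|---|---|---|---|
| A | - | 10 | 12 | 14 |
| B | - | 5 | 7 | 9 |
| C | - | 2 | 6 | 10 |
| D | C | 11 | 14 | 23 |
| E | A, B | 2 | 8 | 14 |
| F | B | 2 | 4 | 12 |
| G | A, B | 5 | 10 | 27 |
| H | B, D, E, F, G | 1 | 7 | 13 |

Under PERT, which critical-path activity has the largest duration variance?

G

te_A = (10 + 4·12 + 14)/6 = 72/6 = 12; σ²_A = ((14−10)/6)² = 0.444
te_B = (5 + 4·7 + 9)/6 = 42/6 = 7; σ²_B = ((9−5)/6)² = 0.444
te_C = (2 + 4·6 + 10)/6 = 36/6 = 6; σ²_C = ((10−2)/6)² = 1.778
te_D = (11 + 4·14 + 23)/6 = 90/6 = 15; σ²_D = ((23−11)/6)² = 4.000
te_E = (2 + 4·8 + 14)/6 = 48/6 = 8; σ²_E = ((14−2)/6)² = 4.000
te_F = (2 + 4·4 + 12)/6 = 30/6 = 5; σ²_F = ((12−2)/6)² = 2.778
te_G = (5 + 4·10 + 27)/6 = 72/6 = 12; σ²_G = ((27−5)/6)² = 13.444
te_H = (1 + 4·7 + 13)/6 = 42/6 = 7; σ²_H = ((13−1)/6)² = 4.000

Forward pass:
ES_A = 0; EF_A = 12
ES_B = 0; EF_B = 7
ES_C = 0; EF_C = 6
ES_D = 6; EF_D = 6+15 = 21
ES_E = max(EF_A=12, EF_B=7) = 12; EF_E = 12+8 = 20
ES_F = 7; EF_F = 7+5 = 12
ES_G = max(EF_A=12, EF_B=7) = 12; EF_G = 12+12 = 24
ES_H = max(EF_B=7, EF_D=21, EF_E=20, EF_F=12, EF_G=24) = 24; EF_H = 24+7 = 31
Expected project duration μ = 31 weeks. Critical path: A → G → H.

Variances on critical path: σ²_A=0.444, σ²_G=13.444, σ²_H=4.000.
Largest is σ²_G = 13.444.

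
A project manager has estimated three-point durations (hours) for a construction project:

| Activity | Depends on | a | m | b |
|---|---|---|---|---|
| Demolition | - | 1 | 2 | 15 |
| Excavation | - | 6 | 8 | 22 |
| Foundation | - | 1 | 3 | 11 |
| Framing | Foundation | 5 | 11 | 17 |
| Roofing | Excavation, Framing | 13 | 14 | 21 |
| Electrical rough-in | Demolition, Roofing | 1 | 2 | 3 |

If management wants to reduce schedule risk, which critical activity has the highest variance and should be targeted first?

te_Demolition = (1 + 4·2 + 15)/6 = 24/6 = 4; σ²_Demolition = ((15−1)/6)² = 5.444
te_Excavation = (6 + 4·8 + 22)/6 = 60/6 = 10; σ²_Excavation = ((22−6)/6)² = 7.111
te_Foundation = (1 + 4·3 + 11)/6 = 24/6 = 4; σ²_Foundation = ((11−1)/6)² = 2.778
te_Framing = (5 + 4·11 + 17)/6 = 66/6 = 11; σ²_Framing = ((17−5)/6)² = 4.000
te_Roofing = (13 + 4·14 + 21)/6 = 90/6 = 15; σ²_Roofing = ((21−13)/6)² = 1.778
te_Electrical rough-in = (1 + 4·2 + 3)/6 = 12/6 = 2; σ²_Electrical rough-in = ((3−1)/6)² = 0.111

Forward pass:
ES_Demolition = 0; EF_Demolition = 4
ES_Excavation = 0; EF_Excavation = 10
ES_Foundation = 0; EF_Foundation = 4
ES_Framing = 4; EF_Framing = 4+11 = 15
ES_Roofing = max(EF_Excavation=10, EF_Framing=15) = 15; EF_Roofing = 15+15 = 30
ES_Electrical rough-in = max(EF_Demolition=4, EF_Roofing=30) = 30; EF_Electrical rough-in = 30+2 = 32
Expected project duration μ = 32 hours. Critical path: Foundation → Framing → Roofing → Electrical rough-in.

Variances on critical path: σ²_Foundation=2.778, σ²_Framing=4.000, σ²_Roofing=1.778, σ²_Electrical rough-in=0.111.
Largest is σ²_Framing = 4.000.

Framing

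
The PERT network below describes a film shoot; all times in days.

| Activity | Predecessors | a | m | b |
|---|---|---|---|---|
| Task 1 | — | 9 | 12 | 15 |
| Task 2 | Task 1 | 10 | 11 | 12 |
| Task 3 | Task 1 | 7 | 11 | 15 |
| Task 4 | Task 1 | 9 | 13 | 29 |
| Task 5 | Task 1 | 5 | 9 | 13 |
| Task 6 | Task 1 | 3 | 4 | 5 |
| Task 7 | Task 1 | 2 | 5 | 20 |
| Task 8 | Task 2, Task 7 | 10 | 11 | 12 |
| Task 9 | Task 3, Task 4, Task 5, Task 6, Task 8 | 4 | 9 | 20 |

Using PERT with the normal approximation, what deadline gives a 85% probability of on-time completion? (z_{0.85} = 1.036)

47.0 days

te_Task 1 = (9 + 4·12 + 15)/6 = 72/6 = 12; σ²_Task 1 = ((15−9)/6)² = 1.000
te_Task 2 = (10 + 4·11 + 12)/6 = 66/6 = 11; σ²_Task 2 = ((12−10)/6)² = 0.111
te_Task 3 = (7 + 4·11 + 15)/6 = 66/6 = 11; σ²_Task 3 = ((15−7)/6)² = 1.778
te_Task 4 = (9 + 4·13 + 29)/6 = 90/6 = 15; σ²_Task 4 = ((29−9)/6)² = 11.111
te_Task 5 = (5 + 4·9 + 13)/6 = 54/6 = 9; σ²_Task 5 = ((13−5)/6)² = 1.778
te_Task 6 = (3 + 4·4 + 5)/6 = 24/6 = 4; σ²_Task 6 = ((5−3)/6)² = 0.111
te_Task 7 = (2 + 4·5 + 20)/6 = 42/6 = 7; σ²_Task 7 = ((20−2)/6)² = 9.000
te_Task 8 = (10 + 4·11 + 12)/6 = 66/6 = 11; σ²_Task 8 = ((12−10)/6)² = 0.111
te_Task 9 = (4 + 4·9 + 20)/6 = 60/6 = 10; σ²_Task 9 = ((20−4)/6)² = 7.111

Forward pass:
ES_Task 1 = 0; EF_Task 1 = 12
ES_Task 2 = 12; EF_Task 2 = 12+11 = 23
ES_Task 3 = 12; EF_Task 3 = 12+11 = 23
ES_Task 4 = 12; EF_Task 4 = 12+15 = 27
ES_Task 5 = 12; EF_Task 5 = 12+9 = 21
ES_Task 6 = 12; EF_Task 6 = 12+4 = 16
ES_Task 7 = 12; EF_Task 7 = 12+7 = 19
ES_Task 8 = max(EF_Task 2=23, EF_Task 7=19) = 23; EF_Task 8 = 23+11 = 34
ES_Task 9 = max(EF_Task 3=23, EF_Task 4=27, EF_Task 5=21, EF_Task 6=16, EF_Task 8=34) = 34; EF_Task 9 = 34+10 = 44
Expected project duration μ = 44 days. Critical path: Task 1 → Task 2 → Task 8 → Task 9.

Variance along critical path = 1.000 + 0.111 + 0.111 + 7.111 = 8.333; σ = 2.887 days.
D = μ + z·σ = 44 + 1.036·2.887 = 47.0 days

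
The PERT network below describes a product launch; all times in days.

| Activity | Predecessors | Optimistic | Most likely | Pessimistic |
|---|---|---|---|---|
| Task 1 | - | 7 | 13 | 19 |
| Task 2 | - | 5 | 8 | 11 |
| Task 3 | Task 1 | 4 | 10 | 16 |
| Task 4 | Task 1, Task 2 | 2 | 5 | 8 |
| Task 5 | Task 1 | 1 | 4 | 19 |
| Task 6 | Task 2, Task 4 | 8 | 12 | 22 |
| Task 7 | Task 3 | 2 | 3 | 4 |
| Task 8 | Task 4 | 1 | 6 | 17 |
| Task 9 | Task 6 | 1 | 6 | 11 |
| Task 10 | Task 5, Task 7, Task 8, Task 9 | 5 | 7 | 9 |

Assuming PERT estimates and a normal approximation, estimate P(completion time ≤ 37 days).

te_Task 1 = (7 + 4·13 + 19)/6 = 78/6 = 13; σ²_Task 1 = ((19−7)/6)² = 4.000
te_Task 2 = (5 + 4·8 + 11)/6 = 48/6 = 8; σ²_Task 2 = ((11−5)/6)² = 1.000
te_Task 3 = (4 + 4·10 + 16)/6 = 60/6 = 10; σ²_Task 3 = ((16−4)/6)² = 4.000
te_Task 4 = (2 + 4·5 + 8)/6 = 30/6 = 5; σ²_Task 4 = ((8−2)/6)² = 1.000
te_Task 5 = (1 + 4·4 + 19)/6 = 36/6 = 6; σ²_Task 5 = ((19−1)/6)² = 9.000
te_Task 6 = (8 + 4·12 + 22)/6 = 78/6 = 13; σ²_Task 6 = ((22−8)/6)² = 5.444
te_Task 7 = (2 + 4·3 + 4)/6 = 18/6 = 3; σ²_Task 7 = ((4−2)/6)² = 0.111
te_Task 8 = (1 + 4·6 + 17)/6 = 42/6 = 7; σ²_Task 8 = ((17−1)/6)² = 7.111
te_Task 9 = (1 + 4·6 + 11)/6 = 36/6 = 6; σ²_Task 9 = ((11−1)/6)² = 2.778
te_Task 10 = (5 + 4·7 + 9)/6 = 42/6 = 7; σ²_Task 10 = ((9−5)/6)² = 0.444

Forward pass:
ES_Task 1 = 0; EF_Task 1 = 13
ES_Task 2 = 0; EF_Task 2 = 8
ES_Task 3 = 13; EF_Task 3 = 13+10 = 23
ES_Task 4 = max(EF_Task 1=13, EF_Task 2=8) = 13; EF_Task 4 = 13+5 = 18
ES_Task 5 = 13; EF_Task 5 = 13+6 = 19
ES_Task 6 = max(EF_Task 2=8, EF_Task 4=18) = 18; EF_Task 6 = 18+13 = 31
ES_Task 7 = 23; EF_Task 7 = 23+3 = 26
ES_Task 8 = 18; EF_Task 8 = 18+7 = 25
ES_Task 9 = 31; EF_Task 9 = 31+6 = 37
ES_Task 10 = max(EF_Task 5=19, EF_Task 7=26, EF_Task 8=25, EF_Task 9=37) = 37; EF_Task 10 = 37+7 = 44
Expected project duration μ = 44 days. Critical path: Task 1 → Task 4 → Task 6 → Task 9 → Task 10.

Variance along critical path = 4.000 + 1.000 + 5.444 + 2.778 + 0.444 = 13.667; σ = √13.667 = 3.697 days.
Z = (37 − 44) / 3.697 = -1.894
P(T ≤ 37) = Φ(-1.894) ≈ 0.029

0.029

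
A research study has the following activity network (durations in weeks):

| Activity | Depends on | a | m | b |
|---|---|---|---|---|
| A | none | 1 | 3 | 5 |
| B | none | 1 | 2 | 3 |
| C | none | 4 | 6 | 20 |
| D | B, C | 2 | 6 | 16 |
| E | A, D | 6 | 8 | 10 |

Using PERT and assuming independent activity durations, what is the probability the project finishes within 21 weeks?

0.290

te_A = (1 + 4·3 + 5)/6 = 18/6 = 3; σ²_A = ((5−1)/6)² = 0.444
te_B = (1 + 4·2 + 3)/6 = 12/6 = 2; σ²_B = ((3−1)/6)² = 0.111
te_C = (4 + 4·6 + 20)/6 = 48/6 = 8; σ²_C = ((20−4)/6)² = 7.111
te_D = (2 + 4·6 + 16)/6 = 42/6 = 7; σ²_D = ((16−2)/6)² = 5.444
te_E = (6 + 4·8 + 10)/6 = 48/6 = 8; σ²_E = ((10−6)/6)² = 0.444

Forward pass:
ES_A = 0; EF_A = 3
ES_B = 0; EF_B = 2
ES_C = 0; EF_C = 8
ES_D = max(EF_B=2, EF_C=8) = 8; EF_D = 8+7 = 15
ES_E = max(EF_A=3, EF_D=15) = 15; EF_E = 15+8 = 23
Expected project duration μ = 23 weeks. Critical path: C → D → E.

Variance along critical path = 7.111 + 5.444 + 0.444 = 13.000; σ = √13.000 = 3.606 weeks.
Z = (21 − 23) / 3.606 = -0.555
P(T ≤ 21) = Φ(-0.555) ≈ 0.290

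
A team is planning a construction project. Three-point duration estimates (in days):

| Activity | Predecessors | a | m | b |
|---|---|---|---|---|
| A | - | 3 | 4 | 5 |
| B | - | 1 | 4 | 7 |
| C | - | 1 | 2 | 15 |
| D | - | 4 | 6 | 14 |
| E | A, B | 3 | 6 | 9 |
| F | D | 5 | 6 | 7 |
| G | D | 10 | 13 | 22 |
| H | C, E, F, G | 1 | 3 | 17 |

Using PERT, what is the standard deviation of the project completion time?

3.73 days

te_A = (3 + 4·4 + 5)/6 = 24/6 = 4; σ²_A = ((5−3)/6)² = 0.111
te_B = (1 + 4·4 + 7)/6 = 24/6 = 4; σ²_B = ((7−1)/6)² = 1.000
te_C = (1 + 4·2 + 15)/6 = 24/6 = 4; σ²_C = ((15−1)/6)² = 5.444
te_D = (4 + 4·6 + 14)/6 = 42/6 = 7; σ²_D = ((14−4)/6)² = 2.778
te_E = (3 + 4·6 + 9)/6 = 36/6 = 6; σ²_E = ((9−3)/6)² = 1.000
te_F = (5 + 4·6 + 7)/6 = 36/6 = 6; σ²_F = ((7−5)/6)² = 0.111
te_G = (10 + 4·13 + 22)/6 = 84/6 = 14; σ²_G = ((22−10)/6)² = 4.000
te_H = (1 + 4·3 + 17)/6 = 30/6 = 5; σ²_H = ((17−1)/6)² = 7.111

Forward pass:
ES_A = 0; EF_A = 4
ES_B = 0; EF_B = 4
ES_C = 0; EF_C = 4
ES_D = 0; EF_D = 7
ES_E = max(EF_A=4, EF_B=4) = 4; EF_E = 4+6 = 10
ES_F = 7; EF_F = 7+6 = 13
ES_G = 7; EF_G = 7+14 = 21
ES_H = max(EF_C=4, EF_E=10, EF_F=13, EF_G=21) = 21; EF_H = 21+5 = 26
Expected project duration μ = 26 days. Critical path: D → G → H.

Variance along critical path = 2.778 + 4.000 + 7.111 = 13.889
σ = √13.889 = 3.727 days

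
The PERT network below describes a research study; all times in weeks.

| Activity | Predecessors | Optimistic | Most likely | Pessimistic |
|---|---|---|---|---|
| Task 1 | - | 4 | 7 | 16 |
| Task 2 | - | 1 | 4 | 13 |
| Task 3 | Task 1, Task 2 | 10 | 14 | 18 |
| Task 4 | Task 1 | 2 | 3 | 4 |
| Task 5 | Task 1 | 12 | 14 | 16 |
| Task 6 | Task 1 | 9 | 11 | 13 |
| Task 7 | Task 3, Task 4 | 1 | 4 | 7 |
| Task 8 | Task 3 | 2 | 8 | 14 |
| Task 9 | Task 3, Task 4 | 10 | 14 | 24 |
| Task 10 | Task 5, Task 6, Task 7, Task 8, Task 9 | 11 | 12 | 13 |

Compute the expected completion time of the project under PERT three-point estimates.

te_Task 1 = (4 + 4·7 + 16)/6 = 48/6 = 8
te_Task 2 = (1 + 4·4 + 13)/6 = 30/6 = 5
te_Task 3 = (10 + 4·14 + 18)/6 = 84/6 = 14
te_Task 4 = (2 + 4·3 + 4)/6 = 18/6 = 3
te_Task 5 = (12 + 4·14 + 16)/6 = 84/6 = 14
te_Task 6 = (9 + 4·11 + 13)/6 = 66/6 = 11
te_Task 7 = (1 + 4·4 + 7)/6 = 24/6 = 4
te_Task 8 = (2 + 4·8 + 14)/6 = 48/6 = 8
te_Task 9 = (10 + 4·14 + 24)/6 = 90/6 = 15
te_Task 10 = (11 + 4·12 + 13)/6 = 72/6 = 12

Forward pass:
ES_Task 1 = 0; EF_Task 1 = 8
ES_Task 2 = 0; EF_Task 2 = 5
ES_Task 3 = max(EF_Task 1=8, EF_Task 2=5) = 8; EF_Task 3 = 8+14 = 22
ES_Task 4 = 8; EF_Task 4 = 8+3 = 11
ES_Task 5 = 8; EF_Task 5 = 8+14 = 22
ES_Task 6 = 8; EF_Task 6 = 8+11 = 19
ES_Task 7 = max(EF_Task 3=22, EF_Task 4=11) = 22; EF_Task 7 = 22+4 = 26
ES_Task 8 = 22; EF_Task 8 = 22+8 = 30
ES_Task 9 = max(EF_Task 3=22, EF_Task 4=11) = 22; EF_Task 9 = 22+15 = 37
ES_Task 10 = max(EF_Task 5=22, EF_Task 6=19, EF_Task 7=26, EF_Task 8=30, EF_Task 9=37) = 37; EF_Task 10 = 37+12 = 49
Expected project duration μ = 49 weeks. Critical path: Task 1 → Task 3 → Task 9 → Task 10.

49 weeks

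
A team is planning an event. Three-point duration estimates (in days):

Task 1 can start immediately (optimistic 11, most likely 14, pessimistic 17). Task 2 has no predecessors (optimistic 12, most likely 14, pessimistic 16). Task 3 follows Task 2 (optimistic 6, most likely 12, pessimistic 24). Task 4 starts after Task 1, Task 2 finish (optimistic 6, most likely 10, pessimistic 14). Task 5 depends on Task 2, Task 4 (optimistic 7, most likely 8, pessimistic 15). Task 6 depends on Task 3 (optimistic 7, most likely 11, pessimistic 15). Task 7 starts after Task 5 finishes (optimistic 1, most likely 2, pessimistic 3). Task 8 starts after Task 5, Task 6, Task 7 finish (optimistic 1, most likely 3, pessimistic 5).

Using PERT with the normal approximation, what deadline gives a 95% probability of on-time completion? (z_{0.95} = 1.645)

te_Task 1 = (11 + 4·14 + 17)/6 = 84/6 = 14; σ²_Task 1 = ((17−11)/6)² = 1.000
te_Task 2 = (12 + 4·14 + 16)/6 = 84/6 = 14; σ²_Task 2 = ((16−12)/6)² = 0.444
te_Task 3 = (6 + 4·12 + 24)/6 = 78/6 = 13; σ²_Task 3 = ((24−6)/6)² = 9.000
te_Task 4 = (6 + 4·10 + 14)/6 = 60/6 = 10; σ²_Task 4 = ((14−6)/6)² = 1.778
te_Task 5 = (7 + 4·8 + 15)/6 = 54/6 = 9; σ²_Task 5 = ((15−7)/6)² = 1.778
te_Task 6 = (7 + 4·11 + 15)/6 = 66/6 = 11; σ²_Task 6 = ((15−7)/6)² = 1.778
te_Task 7 = (1 + 4·2 + 3)/6 = 12/6 = 2; σ²_Task 7 = ((3−1)/6)² = 0.111
te_Task 8 = (1 + 4·3 + 5)/6 = 18/6 = 3; σ²_Task 8 = ((5−1)/6)² = 0.444

Forward pass:
ES_Task 1 = 0; EF_Task 1 = 14
ES_Task 2 = 0; EF_Task 2 = 14
ES_Task 3 = 14; EF_Task 3 = 14+13 = 27
ES_Task 4 = max(EF_Task 1=14, EF_Task 2=14) = 14; EF_Task 4 = 14+10 = 24
ES_Task 5 = max(EF_Task 2=14, EF_Task 4=24) = 24; EF_Task 5 = 24+9 = 33
ES_Task 6 = 27; EF_Task 6 = 27+11 = 38
ES_Task 7 = 33; EF_Task 7 = 33+2 = 35
ES_Task 8 = max(EF_Task 5=33, EF_Task 6=38, EF_Task 7=35) = 38; EF_Task 8 = 38+3 = 41
Expected project duration μ = 41 days. Critical path: Task 2 → Task 3 → Task 6 → Task 8.

Variance along critical path = 0.444 + 9.000 + 1.778 + 0.444 = 11.667; σ = 3.416 days.
D = μ + z·σ = 41 + 1.645·3.416 = 46.6 days

46.6 days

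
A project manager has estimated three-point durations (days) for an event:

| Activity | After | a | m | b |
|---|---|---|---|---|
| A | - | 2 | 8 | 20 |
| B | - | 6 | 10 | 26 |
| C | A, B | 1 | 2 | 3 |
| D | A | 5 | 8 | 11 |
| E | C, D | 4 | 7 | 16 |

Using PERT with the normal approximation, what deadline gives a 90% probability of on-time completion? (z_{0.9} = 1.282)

te_A = (2 + 4·8 + 20)/6 = 54/6 = 9; σ²_A = ((20−2)/6)² = 9.000
te_B = (6 + 4·10 + 26)/6 = 72/6 = 12; σ²_B = ((26−6)/6)² = 11.111
te_C = (1 + 4·2 + 3)/6 = 12/6 = 2; σ²_C = ((3−1)/6)² = 0.111
te_D = (5 + 4·8 + 11)/6 = 48/6 = 8; σ²_D = ((11−5)/6)² = 1.000
te_E = (4 + 4·7 + 16)/6 = 48/6 = 8; σ²_E = ((16−4)/6)² = 4.000

Forward pass:
ES_A = 0; EF_A = 9
ES_B = 0; EF_B = 12
ES_C = max(EF_A=9, EF_B=12) = 12; EF_C = 12+2 = 14
ES_D = 9; EF_D = 9+8 = 17
ES_E = max(EF_C=14, EF_D=17) = 17; EF_E = 17+8 = 25
Expected project duration μ = 25 days. Critical path: A → D → E.

Variance along critical path = 9.000 + 1.000 + 4.000 = 14.000; σ = 3.742 days.
D = μ + z·σ = 25 + 1.282·3.742 = 29.8 days

29.8 days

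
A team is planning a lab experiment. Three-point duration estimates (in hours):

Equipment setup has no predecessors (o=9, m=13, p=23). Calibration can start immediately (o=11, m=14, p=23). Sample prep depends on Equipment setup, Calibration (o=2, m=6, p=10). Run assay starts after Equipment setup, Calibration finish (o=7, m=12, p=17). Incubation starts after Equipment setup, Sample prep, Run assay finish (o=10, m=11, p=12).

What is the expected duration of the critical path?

38 hours

te_Equipment setup = (9 + 4·13 + 23)/6 = 84/6 = 14
te_Calibration = (11 + 4·14 + 23)/6 = 90/6 = 15
te_Sample prep = (2 + 4·6 + 10)/6 = 36/6 = 6
te_Run assay = (7 + 4·12 + 17)/6 = 72/6 = 12
te_Incubation = (10 + 4·11 + 12)/6 = 66/6 = 11

Forward pass:
ES_Equipment setup = 0; EF_Equipment setup = 14
ES_Calibration = 0; EF_Calibration = 15
ES_Sample prep = max(EF_Equipment setup=14, EF_Calibration=15) = 15; EF_Sample prep = 15+6 = 21
ES_Run assay = max(EF_Equipment setup=14, EF_Calibration=15) = 15; EF_Run assay = 15+12 = 27
ES_Incubation = max(EF_Equipment setup=14, EF_Sample prep=21, EF_Run assay=27) = 27; EF_Incubation = 27+11 = 38
Expected project duration μ = 38 hours. Critical path: Calibration → Run assay → Incubation.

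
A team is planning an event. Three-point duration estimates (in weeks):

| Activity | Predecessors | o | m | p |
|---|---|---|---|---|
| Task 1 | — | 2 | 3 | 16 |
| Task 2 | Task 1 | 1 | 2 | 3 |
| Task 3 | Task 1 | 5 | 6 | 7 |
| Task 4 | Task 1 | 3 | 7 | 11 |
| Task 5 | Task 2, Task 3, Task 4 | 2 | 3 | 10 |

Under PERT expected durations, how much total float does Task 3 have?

1 weeks

te_Task 1 = (2 + 4·3 + 16)/6 = 30/6 = 5
te_Task 2 = (1 + 4·2 + 3)/6 = 12/6 = 2
te_Task 3 = (5 + 4·6 + 7)/6 = 36/6 = 6
te_Task 4 = (3 + 4·7 + 11)/6 = 42/6 = 7
te_Task 5 = (2 + 4·3 + 10)/6 = 24/6 = 4

Forward pass:
ES_Task 1 = 0; EF_Task 1 = 5
ES_Task 2 = 5; EF_Task 2 = 5+2 = 7
ES_Task 3 = 5; EF_Task 3 = 5+6 = 11
ES_Task 4 = 5; EF_Task 4 = 5+7 = 12
ES_Task 5 = max(EF_Task 2=7, EF_Task 3=11, EF_Task 4=12) = 12; EF_Task 5 = 12+4 = 16
Expected project duration μ = 16 weeks. Critical path: Task 1 → Task 4 → Task 5.

Backward pass:
LF_Task 5 = 16; LS_Task 5 = 16−4 = 12
LF_Task 4 = LS_Task 5 = 12; LS_Task 4 = 12−7 = 5
LF_Task 3 = LS_Task 5 = 12; LS_Task 3 = 12−6 = 6
LF_Task 2 = LS_Task 5 = 12; LS_Task 2 = 12−2 = 10
LF_Task 1 = min(LS_Task 2=10, LS_Task 3=6, LS_Task 4=5) = 5; LS_Task 1 = 5−5 = 0
Slack_Task 3 = LS_Task 3 − ES_Task 3 = 6 − 5 = 1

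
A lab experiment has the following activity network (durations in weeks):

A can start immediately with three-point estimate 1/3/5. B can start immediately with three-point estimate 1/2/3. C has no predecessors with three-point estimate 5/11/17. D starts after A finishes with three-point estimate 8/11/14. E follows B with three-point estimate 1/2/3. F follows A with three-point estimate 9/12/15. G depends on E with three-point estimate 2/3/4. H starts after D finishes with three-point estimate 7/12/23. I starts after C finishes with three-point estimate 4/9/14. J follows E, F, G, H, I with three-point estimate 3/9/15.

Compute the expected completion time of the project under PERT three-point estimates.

te_A = (1 + 4·3 + 5)/6 = 18/6 = 3
te_B = (1 + 4·2 + 3)/6 = 12/6 = 2
te_C = (5 + 4·11 + 17)/6 = 66/6 = 11
te_D = (8 + 4·11 + 14)/6 = 66/6 = 11
te_E = (1 + 4·2 + 3)/6 = 12/6 = 2
te_F = (9 + 4·12 + 15)/6 = 72/6 = 12
te_G = (2 + 4·3 + 4)/6 = 18/6 = 3
te_H = (7 + 4·12 + 23)/6 = 78/6 = 13
te_I = (4 + 4·9 + 14)/6 = 54/6 = 9
te_J = (3 + 4·9 + 15)/6 = 54/6 = 9

Forward pass:
ES_A = 0; EF_A = 3
ES_B = 0; EF_B = 2
ES_C = 0; EF_C = 11
ES_D = 3; EF_D = 3+11 = 14
ES_E = 2; EF_E = 2+2 = 4
ES_F = 3; EF_F = 3+12 = 15
ES_G = 4; EF_G = 4+3 = 7
ES_H = 14; EF_H = 14+13 = 27
ES_I = 11; EF_I = 11+9 = 20
ES_J = max(EF_E=4, EF_F=15, EF_G=7, EF_H=27, EF_I=20) = 27; EF_J = 27+9 = 36
Expected project duration μ = 36 weeks. Critical path: A → D → H → J.

36 weeks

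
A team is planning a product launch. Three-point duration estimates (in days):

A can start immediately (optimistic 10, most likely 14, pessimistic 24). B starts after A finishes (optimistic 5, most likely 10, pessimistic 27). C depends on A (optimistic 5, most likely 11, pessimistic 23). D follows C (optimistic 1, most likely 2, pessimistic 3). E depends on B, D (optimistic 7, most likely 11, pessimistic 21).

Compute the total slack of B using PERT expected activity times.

te_A = (10 + 4·14 + 24)/6 = 90/6 = 15
te_B = (5 + 4·10 + 27)/6 = 72/6 = 12
te_C = (5 + 4·11 + 23)/6 = 72/6 = 12
te_D = (1 + 4·2 + 3)/6 = 12/6 = 2
te_E = (7 + 4·11 + 21)/6 = 72/6 = 12

Forward pass:
ES_A = 0; EF_A = 15
ES_B = 15; EF_B = 15+12 = 27
ES_C = 15; EF_C = 15+12 = 27
ES_D = 27; EF_D = 27+2 = 29
ES_E = max(EF_B=27, EF_D=29) = 29; EF_E = 29+12 = 41
Expected project duration μ = 41 days. Critical path: A → C → D → E.

Backward pass:
LF_E = 41; LS_E = 41−12 = 29
LF_D = LS_E = 29; LS_D = 29−2 = 27
LF_C = LS_D = 27; LS_C = 27−12 = 15
LF_B = LS_E = 29; LS_B = 29−12 = 17
LF_A = min(LS_B=17, LS_C=15) = 15; LS_A = 15−15 = 0
Slack_B = LS_B − ES_B = 17 − 15 = 2

2 days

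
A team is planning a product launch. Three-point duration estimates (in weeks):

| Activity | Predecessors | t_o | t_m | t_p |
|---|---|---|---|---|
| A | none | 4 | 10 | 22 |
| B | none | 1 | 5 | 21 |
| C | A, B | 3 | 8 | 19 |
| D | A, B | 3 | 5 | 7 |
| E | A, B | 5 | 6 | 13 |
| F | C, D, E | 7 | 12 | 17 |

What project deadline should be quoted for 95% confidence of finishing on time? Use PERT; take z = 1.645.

te_A = (4 + 4·10 + 22)/6 = 66/6 = 11; σ²_A = ((22−4)/6)² = 9.000
te_B = (1 + 4·5 + 21)/6 = 42/6 = 7; σ²_B = ((21−1)/6)² = 11.111
te_C = (3 + 4·8 + 19)/6 = 54/6 = 9; σ²_C = ((19−3)/6)² = 7.111
te_D = (3 + 4·5 + 7)/6 = 30/6 = 5; σ²_D = ((7−3)/6)² = 0.444
te_E = (5 + 4·6 + 13)/6 = 42/6 = 7; σ²_E = ((13−5)/6)² = 1.778
te_F = (7 + 4·12 + 17)/6 = 72/6 = 12; σ²_F = ((17−7)/6)² = 2.778

Forward pass:
ES_A = 0; EF_A = 11
ES_B = 0; EF_B = 7
ES_C = max(EF_A=11, EF_B=7) = 11; EF_C = 11+9 = 20
ES_D = max(EF_A=11, EF_B=7) = 11; EF_D = 11+5 = 16
ES_E = max(EF_A=11, EF_B=7) = 11; EF_E = 11+7 = 18
ES_F = max(EF_C=20, EF_D=16, EF_E=18) = 20; EF_F = 20+12 = 32
Expected project duration μ = 32 weeks. Critical path: A → C → F.

Variance along critical path = 9.000 + 7.111 + 2.778 = 18.889; σ = 4.346 weeks.
D = μ + z·σ = 32 + 1.645·4.346 = 39.1 weeks

39.1 weeks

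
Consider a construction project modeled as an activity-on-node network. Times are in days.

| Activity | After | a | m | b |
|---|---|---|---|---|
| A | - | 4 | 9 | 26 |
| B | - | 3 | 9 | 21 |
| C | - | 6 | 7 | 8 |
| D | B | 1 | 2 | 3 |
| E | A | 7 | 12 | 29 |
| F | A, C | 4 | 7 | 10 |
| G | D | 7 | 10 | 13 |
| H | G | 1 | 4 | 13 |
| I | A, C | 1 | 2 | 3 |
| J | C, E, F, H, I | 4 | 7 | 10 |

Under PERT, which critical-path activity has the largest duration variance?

te_A = (4 + 4·9 + 26)/6 = 66/6 = 11; σ²_A = ((26−4)/6)² = 13.444
te_B = (3 + 4·9 + 21)/6 = 60/6 = 10; σ²_B = ((21−3)/6)² = 9.000
te_C = (6 + 4·7 + 8)/6 = 42/6 = 7; σ²_C = ((8−6)/6)² = 0.111
te_D = (1 + 4·2 + 3)/6 = 12/6 = 2; σ²_D = ((3−1)/6)² = 0.111
te_E = (7 + 4·12 + 29)/6 = 84/6 = 14; σ²_E = ((29−7)/6)² = 13.444
te_F = (4 + 4·7 + 10)/6 = 42/6 = 7; σ²_F = ((10−4)/6)² = 1.000
te_G = (7 + 4·10 + 13)/6 = 60/6 = 10; σ²_G = ((13−7)/6)² = 1.000
te_H = (1 + 4·4 + 13)/6 = 30/6 = 5; σ²_H = ((13−1)/6)² = 4.000
te_I = (1 + 4·2 + 3)/6 = 12/6 = 2; σ²_I = ((3−1)/6)² = 0.111
te_J = (4 + 4·7 + 10)/6 = 42/6 = 7; σ²_J = ((10−4)/6)² = 1.000

Forward pass:
ES_A = 0; EF_A = 11
ES_B = 0; EF_B = 10
ES_C = 0; EF_C = 7
ES_D = 10; EF_D = 10+2 = 12
ES_E = 11; EF_E = 11+14 = 25
ES_F = max(EF_A=11, EF_C=7) = 11; EF_F = 11+7 = 18
ES_G = 12; EF_G = 12+10 = 22
ES_H = 22; EF_H = 22+5 = 27
ES_I = max(EF_A=11, EF_C=7) = 11; EF_I = 11+2 = 13
ES_J = max(EF_C=7, EF_E=25, EF_F=18, EF_H=27, EF_I=13) = 27; EF_J = 27+7 = 34
Expected project duration μ = 34 days. Critical path: B → D → G → H → J.

Variances on critical path: σ²_B=9.000, σ²_D=0.111, σ²_G=1.000, σ²_H=4.000, σ²_J=1.000.
Largest is σ²_B = 9.000.

B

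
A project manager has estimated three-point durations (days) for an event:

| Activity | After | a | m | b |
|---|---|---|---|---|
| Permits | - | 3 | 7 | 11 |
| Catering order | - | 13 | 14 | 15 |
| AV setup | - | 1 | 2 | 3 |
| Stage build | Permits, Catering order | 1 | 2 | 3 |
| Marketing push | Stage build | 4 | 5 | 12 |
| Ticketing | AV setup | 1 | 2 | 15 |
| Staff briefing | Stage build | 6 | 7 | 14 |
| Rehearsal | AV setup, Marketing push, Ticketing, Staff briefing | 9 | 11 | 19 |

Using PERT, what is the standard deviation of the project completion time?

2.19 days

te_Permits = (3 + 4·7 + 11)/6 = 42/6 = 7; σ²_Permits = ((11−3)/6)² = 1.778
te_Catering order = (13 + 4·14 + 15)/6 = 84/6 = 14; σ²_Catering order = ((15−13)/6)² = 0.111
te_AV setup = (1 + 4·2 + 3)/6 = 12/6 = 2; σ²_AV setup = ((3−1)/6)² = 0.111
te_Stage build = (1 + 4·2 + 3)/6 = 12/6 = 2; σ²_Stage build = ((3−1)/6)² = 0.111
te_Marketing push = (4 + 4·5 + 12)/6 = 36/6 = 6; σ²_Marketing push = ((12−4)/6)² = 1.778
te_Ticketing = (1 + 4·2 + 15)/6 = 24/6 = 4; σ²_Ticketing = ((15−1)/6)² = 5.444
te_Staff briefing = (6 + 4·7 + 14)/6 = 48/6 = 8; σ²_Staff briefing = ((14−6)/6)² = 1.778
te_Rehearsal = (9 + 4·11 + 19)/6 = 72/6 = 12; σ²_Rehearsal = ((19−9)/6)² = 2.778

Forward pass:
ES_Permits = 0; EF_Permits = 7
ES_Catering order = 0; EF_Catering order = 14
ES_AV setup = 0; EF_AV setup = 2
ES_Stage build = max(EF_Permits=7, EF_Catering order=14) = 14; EF_Stage build = 14+2 = 16
ES_Marketing push = 16; EF_Marketing push = 16+6 = 22
ES_Ticketing = 2; EF_Ticketing = 2+4 = 6
ES_Staff briefing = 16; EF_Staff briefing = 16+8 = 24
ES_Rehearsal = max(EF_AV setup=2, EF_Marketing push=22, EF_Ticketing=6, EF_Staff briefing=24) = 24; EF_Rehearsal = 24+12 = 36
Expected project duration μ = 36 days. Critical path: Catering order → Stage build → Staff briefing → Rehearsal.

Variance along critical path = 0.111 + 0.111 + 1.778 + 2.778 = 4.778
σ = √4.778 = 2.186 days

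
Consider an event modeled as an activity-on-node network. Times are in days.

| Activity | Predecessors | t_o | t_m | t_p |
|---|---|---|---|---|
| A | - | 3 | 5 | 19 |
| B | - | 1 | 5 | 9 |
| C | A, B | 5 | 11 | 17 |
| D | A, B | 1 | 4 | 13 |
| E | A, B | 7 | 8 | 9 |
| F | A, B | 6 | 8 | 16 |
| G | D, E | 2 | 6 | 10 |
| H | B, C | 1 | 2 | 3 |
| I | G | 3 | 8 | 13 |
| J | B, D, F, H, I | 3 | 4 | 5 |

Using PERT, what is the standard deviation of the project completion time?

3.45 days

te_A = (3 + 4·5 + 19)/6 = 42/6 = 7; σ²_A = ((19−3)/6)² = 7.111
te_B = (1 + 4·5 + 9)/6 = 30/6 = 5; σ²_B = ((9−1)/6)² = 1.778
te_C = (5 + 4·11 + 17)/6 = 66/6 = 11; σ²_C = ((17−5)/6)² = 4.000
te_D = (1 + 4·4 + 13)/6 = 30/6 = 5; σ²_D = ((13−1)/6)² = 4.000
te_E = (7 + 4·8 + 9)/6 = 48/6 = 8; σ²_E = ((9−7)/6)² = 0.111
te_F = (6 + 4·8 + 16)/6 = 54/6 = 9; σ²_F = ((16−6)/6)² = 2.778
te_G = (2 + 4·6 + 10)/6 = 36/6 = 6; σ²_G = ((10−2)/6)² = 1.778
te_H = (1 + 4·2 + 3)/6 = 12/6 = 2; σ²_H = ((3−1)/6)² = 0.111
te_I = (3 + 4·8 + 13)/6 = 48/6 = 8; σ²_I = ((13−3)/6)² = 2.778
te_J = (3 + 4·4 + 5)/6 = 24/6 = 4; σ²_J = ((5−3)/6)² = 0.111

Forward pass:
ES_A = 0; EF_A = 7
ES_B = 0; EF_B = 5
ES_C = max(EF_A=7, EF_B=5) = 7; EF_C = 7+11 = 18
ES_D = max(EF_A=7, EF_B=5) = 7; EF_D = 7+5 = 12
ES_E = max(EF_A=7, EF_B=5) = 7; EF_E = 7+8 = 15
ES_F = max(EF_A=7, EF_B=5) = 7; EF_F = 7+9 = 16
ES_G = max(EF_D=12, EF_E=15) = 15; EF_G = 15+6 = 21
ES_H = max(EF_B=5, EF_C=18) = 18; EF_H = 18+2 = 20
ES_I = 21; EF_I = 21+8 = 29
ES_J = max(EF_B=5, EF_D=12, EF_F=16, EF_H=20, EF_I=29) = 29; EF_J = 29+4 = 33
Expected project duration μ = 33 days. Critical path: A → E → G → I → J.

Variance along critical path = 7.111 + 0.111 + 1.778 + 2.778 + 0.111 = 11.889
σ = √11.889 = 3.448 days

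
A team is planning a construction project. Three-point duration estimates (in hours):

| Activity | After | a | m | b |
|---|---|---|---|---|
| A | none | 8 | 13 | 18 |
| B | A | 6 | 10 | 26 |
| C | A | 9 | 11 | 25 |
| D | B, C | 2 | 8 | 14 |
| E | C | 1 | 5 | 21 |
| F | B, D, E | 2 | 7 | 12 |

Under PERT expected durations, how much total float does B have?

1 hours

te_A = (8 + 4·13 + 18)/6 = 78/6 = 13
te_B = (6 + 4·10 + 26)/6 = 72/6 = 12
te_C = (9 + 4·11 + 25)/6 = 78/6 = 13
te_D = (2 + 4·8 + 14)/6 = 48/6 = 8
te_E = (1 + 4·5 + 21)/6 = 42/6 = 7
te_F = (2 + 4·7 + 12)/6 = 42/6 = 7

Forward pass:
ES_A = 0; EF_A = 13
ES_B = 13; EF_B = 13+12 = 25
ES_C = 13; EF_C = 13+13 = 26
ES_D = max(EF_B=25, EF_C=26) = 26; EF_D = 26+8 = 34
ES_E = 26; EF_E = 26+7 = 33
ES_F = max(EF_B=25, EF_D=34, EF_E=33) = 34; EF_F = 34+7 = 41
Expected project duration μ = 41 hours. Critical path: A → C → D → F.

Backward pass:
LF_F = 41; LS_F = 41−7 = 34
LF_E = LS_F = 34; LS_E = 34−7 = 27
LF_D = LS_F = 34; LS_D = 34−8 = 26
LF_C = min(LS_D=26, LS_E=27) = 26; LS_C = 26−13 = 13
LF_B = min(LS_D=26, LS_F=34) = 26; LS_B = 26−12 = 14
LF_A = min(LS_B=14, LS_C=13) = 13; LS_A = 13−13 = 0
Slack_B = LS_B − ES_B = 14 − 13 = 1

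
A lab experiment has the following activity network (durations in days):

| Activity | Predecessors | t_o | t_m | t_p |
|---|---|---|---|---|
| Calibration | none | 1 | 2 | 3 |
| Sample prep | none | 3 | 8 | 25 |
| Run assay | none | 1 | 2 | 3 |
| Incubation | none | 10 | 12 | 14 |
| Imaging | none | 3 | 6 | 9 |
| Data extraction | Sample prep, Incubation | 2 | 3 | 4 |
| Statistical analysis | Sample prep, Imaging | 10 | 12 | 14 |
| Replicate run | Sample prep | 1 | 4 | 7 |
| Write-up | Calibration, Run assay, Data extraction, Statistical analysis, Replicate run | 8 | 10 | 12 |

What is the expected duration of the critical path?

te_Calibration = (1 + 4·2 + 3)/6 = 12/6 = 2
te_Sample prep = (3 + 4·8 + 25)/6 = 60/6 = 10
te_Run assay = (1 + 4·2 + 3)/6 = 12/6 = 2
te_Incubation = (10 + 4·12 + 14)/6 = 72/6 = 12
te_Imaging = (3 + 4·6 + 9)/6 = 36/6 = 6
te_Data extraction = (2 + 4·3 + 4)/6 = 18/6 = 3
te_Statistical analysis = (10 + 4·12 + 14)/6 = 72/6 = 12
te_Replicate run = (1 + 4·4 + 7)/6 = 24/6 = 4
te_Write-up = (8 + 4·10 + 12)/6 = 60/6 = 10

Forward pass:
ES_Calibration = 0; EF_Calibration = 2
ES_Sample prep = 0; EF_Sample prep = 10
ES_Run assay = 0; EF_Run assay = 2
ES_Incubation = 0; EF_Incubation = 12
ES_Imaging = 0; EF_Imaging = 6
ES_Data extraction = max(EF_Sample prep=10, EF_Incubation=12) = 12; EF_Data extraction = 12+3 = 15
ES_Statistical analysis = max(EF_Sample prep=10, EF_Imaging=6) = 10; EF_Statistical analysis = 10+12 = 22
ES_Replicate run = 10; EF_Replicate run = 10+4 = 14
ES_Write-up = max(EF_Calibration=2, EF_Run assay=2, EF_Data extraction=15, EF_Statistical analysis=22, EF_Replicate run=14) = 22; EF_Write-up = 22+10 = 32
Expected project duration μ = 32 days. Critical path: Sample prep → Statistical analysis → Write-up.

32 days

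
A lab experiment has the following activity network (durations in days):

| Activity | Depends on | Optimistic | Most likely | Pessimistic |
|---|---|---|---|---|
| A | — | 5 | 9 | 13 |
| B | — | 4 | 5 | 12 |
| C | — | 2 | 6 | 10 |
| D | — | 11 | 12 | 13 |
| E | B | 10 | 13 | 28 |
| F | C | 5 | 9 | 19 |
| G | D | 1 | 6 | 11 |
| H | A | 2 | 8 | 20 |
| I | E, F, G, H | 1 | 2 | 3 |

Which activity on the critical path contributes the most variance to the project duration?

E

te_A = (5 + 4·9 + 13)/6 = 54/6 = 9; σ²_A = ((13−5)/6)² = 1.778
te_B = (4 + 4·5 + 12)/6 = 36/6 = 6; σ²_B = ((12−4)/6)² = 1.778
te_C = (2 + 4·6 + 10)/6 = 36/6 = 6; σ²_C = ((10−2)/6)² = 1.778
te_D = (11 + 4·12 + 13)/6 = 72/6 = 12; σ²_D = ((13−11)/6)² = 0.111
te_E = (10 + 4·13 + 28)/6 = 90/6 = 15; σ²_E = ((28−10)/6)² = 9.000
te_F = (5 + 4·9 + 19)/6 = 60/6 = 10; σ²_F = ((19−5)/6)² = 5.444
te_G = (1 + 4·6 + 11)/6 = 36/6 = 6; σ²_G = ((11−1)/6)² = 2.778
te_H = (2 + 4·8 + 20)/6 = 54/6 = 9; σ²_H = ((20−2)/6)² = 9.000
te_I = (1 + 4·2 + 3)/6 = 12/6 = 2; σ²_I = ((3−1)/6)² = 0.111

Forward pass:
ES_A = 0; EF_A = 9
ES_B = 0; EF_B = 6
ES_C = 0; EF_C = 6
ES_D = 0; EF_D = 12
ES_E = 6; EF_E = 6+15 = 21
ES_F = 6; EF_F = 6+10 = 16
ES_G = 12; EF_G = 12+6 = 18
ES_H = 9; EF_H = 9+9 = 18
ES_I = max(EF_E=21, EF_F=16, EF_G=18, EF_H=18) = 21; EF_I = 21+2 = 23
Expected project duration μ = 23 days. Critical path: B → E → I.

Variances on critical path: σ²_B=1.778, σ²_E=9.000, σ²_I=0.111.
Largest is σ²_E = 9.000.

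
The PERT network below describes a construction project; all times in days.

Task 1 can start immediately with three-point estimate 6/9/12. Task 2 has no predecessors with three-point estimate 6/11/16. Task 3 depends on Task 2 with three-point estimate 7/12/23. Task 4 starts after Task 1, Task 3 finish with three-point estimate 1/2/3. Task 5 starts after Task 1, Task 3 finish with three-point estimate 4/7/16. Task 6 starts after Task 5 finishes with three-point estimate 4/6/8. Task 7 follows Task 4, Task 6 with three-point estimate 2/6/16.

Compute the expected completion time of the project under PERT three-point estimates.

45 days

te_Task 1 = (6 + 4·9 + 12)/6 = 54/6 = 9
te_Task 2 = (6 + 4·11 + 16)/6 = 66/6 = 11
te_Task 3 = (7 + 4·12 + 23)/6 = 78/6 = 13
te_Task 4 = (1 + 4·2 + 3)/6 = 12/6 = 2
te_Task 5 = (4 + 4·7 + 16)/6 = 48/6 = 8
te_Task 6 = (4 + 4·6 + 8)/6 = 36/6 = 6
te_Task 7 = (2 + 4·6 + 16)/6 = 42/6 = 7

Forward pass:
ES_Task 1 = 0; EF_Task 1 = 9
ES_Task 2 = 0; EF_Task 2 = 11
ES_Task 3 = 11; EF_Task 3 = 11+13 = 24
ES_Task 4 = max(EF_Task 1=9, EF_Task 3=24) = 24; EF_Task 4 = 24+2 = 26
ES_Task 5 = max(EF_Task 1=9, EF_Task 3=24) = 24; EF_Task 5 = 24+8 = 32
ES_Task 6 = 32; EF_Task 6 = 32+6 = 38
ES_Task 7 = max(EF_Task 4=26, EF_Task 6=38) = 38; EF_Task 7 = 38+7 = 45
Expected project duration μ = 45 days. Critical path: Task 2 → Task 3 → Task 5 → Task 6 → Task 7.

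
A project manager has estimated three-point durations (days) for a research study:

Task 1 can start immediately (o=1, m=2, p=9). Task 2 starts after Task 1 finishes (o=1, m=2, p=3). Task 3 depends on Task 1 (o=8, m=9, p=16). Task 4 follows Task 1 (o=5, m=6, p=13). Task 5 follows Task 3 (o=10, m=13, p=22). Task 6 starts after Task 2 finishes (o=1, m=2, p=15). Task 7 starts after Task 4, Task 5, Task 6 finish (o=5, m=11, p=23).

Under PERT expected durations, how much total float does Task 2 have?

te_Task 1 = (1 + 4·2 + 9)/6 = 18/6 = 3
te_Task 2 = (1 + 4·2 + 3)/6 = 12/6 = 2
te_Task 3 = (8 + 4·9 + 16)/6 = 60/6 = 10
te_Task 4 = (5 + 4·6 + 13)/6 = 42/6 = 7
te_Task 5 = (10 + 4·13 + 22)/6 = 84/6 = 14
te_Task 6 = (1 + 4·2 + 15)/6 = 24/6 = 4
te_Task 7 = (5 + 4·11 + 23)/6 = 72/6 = 12

Forward pass:
ES_Task 1 = 0; EF_Task 1 = 3
ES_Task 2 = 3; EF_Task 2 = 3+2 = 5
ES_Task 3 = 3; EF_Task 3 = 3+10 = 13
ES_Task 4 = 3; EF_Task 4 = 3+7 = 10
ES_Task 5 = 13; EF_Task 5 = 13+14 = 27
ES_Task 6 = 5; EF_Task 6 = 5+4 = 9
ES_Task 7 = max(EF_Task 4=10, EF_Task 5=27, EF_Task 6=9) = 27; EF_Task 7 = 27+12 = 39
Expected project duration μ = 39 days. Critical path: Task 1 → Task 3 → Task 5 → Task 7.

Backward pass:
LF_Task 7 = 39; LS_Task 7 = 39−12 = 27
LF_Task 6 = LS_Task 7 = 27; LS_Task 6 = 27−4 = 23
LF_Task 5 = LS_Task 7 = 27; LS_Task 5 = 27−14 = 13
LF_Task 4 = LS_Task 7 = 27; LS_Task 4 = 27−7 = 20
LF_Task 3 = LS_Task 5 = 13; LS_Task 3 = 13−10 = 3
LF_Task 2 = LS_Task 6 = 23; LS_Task 2 = 23−2 = 21
LF_Task 1 = min(LS_Task 2=21, LS_Task 3=3, LS_Task 4=20) = 3; LS_Task 1 = 3−3 = 0
Slack_Task 2 = LS_Task 2 − ES_Task 2 = 21 − 3 = 18

18 days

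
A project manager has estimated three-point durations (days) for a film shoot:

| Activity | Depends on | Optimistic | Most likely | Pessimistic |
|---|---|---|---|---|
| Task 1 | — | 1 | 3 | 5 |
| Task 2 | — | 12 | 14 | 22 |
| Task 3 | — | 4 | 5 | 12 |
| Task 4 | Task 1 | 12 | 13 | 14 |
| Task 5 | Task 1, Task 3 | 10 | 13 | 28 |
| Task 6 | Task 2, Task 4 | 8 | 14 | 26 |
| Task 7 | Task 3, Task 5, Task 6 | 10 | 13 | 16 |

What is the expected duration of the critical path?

te_Task 1 = (1 + 4·3 + 5)/6 = 18/6 = 3
te_Task 2 = (12 + 4·14 + 22)/6 = 90/6 = 15
te_Task 3 = (4 + 4·5 + 12)/6 = 36/6 = 6
te_Task 4 = (12 + 4·13 + 14)/6 = 78/6 = 13
te_Task 5 = (10 + 4·13 + 28)/6 = 90/6 = 15
te_Task 6 = (8 + 4·14 + 26)/6 = 90/6 = 15
te_Task 7 = (10 + 4·13 + 16)/6 = 78/6 = 13

Forward pass:
ES_Task 1 = 0; EF_Task 1 = 3
ES_Task 2 = 0; EF_Task 2 = 15
ES_Task 3 = 0; EF_Task 3 = 6
ES_Task 4 = 3; EF_Task 4 = 3+13 = 16
ES_Task 5 = max(EF_Task 1=3, EF_Task 3=6) = 6; EF_Task 5 = 6+15 = 21
ES_Task 6 = max(EF_Task 2=15, EF_Task 4=16) = 16; EF_Task 6 = 16+15 = 31
ES_Task 7 = max(EF_Task 3=6, EF_Task 5=21, EF_Task 6=31) = 31; EF_Task 7 = 31+13 = 44
Expected project duration μ = 44 days. Critical path: Task 1 → Task 4 → Task 6 → Task 7.

44 days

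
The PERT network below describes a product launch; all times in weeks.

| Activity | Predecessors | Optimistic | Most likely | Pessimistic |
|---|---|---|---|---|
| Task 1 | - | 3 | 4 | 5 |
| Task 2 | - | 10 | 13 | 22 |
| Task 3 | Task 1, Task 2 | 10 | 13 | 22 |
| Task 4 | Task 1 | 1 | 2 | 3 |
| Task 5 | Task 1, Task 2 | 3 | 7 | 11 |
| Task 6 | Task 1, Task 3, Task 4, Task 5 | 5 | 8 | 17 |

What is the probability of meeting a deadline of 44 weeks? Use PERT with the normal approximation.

te_Task 1 = (3 + 4·4 + 5)/6 = 24/6 = 4; σ²_Task 1 = ((5−3)/6)² = 0.111
te_Task 2 = (10 + 4·13 + 22)/6 = 84/6 = 14; σ²_Task 2 = ((22−10)/6)² = 4.000
te_Task 3 = (10 + 4·13 + 22)/6 = 84/6 = 14; σ²_Task 3 = ((22−10)/6)² = 4.000
te_Task 4 = (1 + 4·2 + 3)/6 = 12/6 = 2; σ²_Task 4 = ((3−1)/6)² = 0.111
te_Task 5 = (3 + 4·7 + 11)/6 = 42/6 = 7; σ²_Task 5 = ((11−3)/6)² = 1.778
te_Task 6 = (5 + 4·8 + 17)/6 = 54/6 = 9; σ²_Task 6 = ((17−5)/6)² = 4.000

Forward pass:
ES_Task 1 = 0; EF_Task 1 = 4
ES_Task 2 = 0; EF_Task 2 = 14
ES_Task 3 = max(EF_Task 1=4, EF_Task 2=14) = 14; EF_Task 3 = 14+14 = 28
ES_Task 4 = 4; EF_Task 4 = 4+2 = 6
ES_Task 5 = max(EF_Task 1=4, EF_Task 2=14) = 14; EF_Task 5 = 14+7 = 21
ES_Task 6 = max(EF_Task 1=4, EF_Task 3=28, EF_Task 4=6, EF_Task 5=21) = 28; EF_Task 6 = 28+9 = 37
Expected project duration μ = 37 weeks. Critical path: Task 2 → Task 3 → Task 6.

Variance along critical path = 4.000 + 4.000 + 4.000 = 12.000; σ = √12.000 = 3.464 weeks.
Z = (44 − 37) / 3.464 = 2.021
P(T ≤ 44) = Φ(2.021) ≈ 0.978

0.978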